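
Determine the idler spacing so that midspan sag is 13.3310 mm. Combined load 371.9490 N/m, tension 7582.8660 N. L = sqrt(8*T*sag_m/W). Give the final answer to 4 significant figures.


sag = 13.3310/1000 = 0.013331 m
L = sqrt(8 * 7582.8660 * 0.013331 / 371.9490)
L = 1.475 m


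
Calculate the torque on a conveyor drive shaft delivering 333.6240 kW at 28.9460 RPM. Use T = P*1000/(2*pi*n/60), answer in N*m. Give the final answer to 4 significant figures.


omega = 2*pi*28.9460/60 = 3.03122 rad/s
T = 333.6240*1000 / 3.03122
T = 110100 N*m


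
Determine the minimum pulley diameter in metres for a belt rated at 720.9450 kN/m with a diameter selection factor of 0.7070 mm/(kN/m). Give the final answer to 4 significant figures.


D = 720.9450 * 0.7070 / 1000
D = 0.5097 m


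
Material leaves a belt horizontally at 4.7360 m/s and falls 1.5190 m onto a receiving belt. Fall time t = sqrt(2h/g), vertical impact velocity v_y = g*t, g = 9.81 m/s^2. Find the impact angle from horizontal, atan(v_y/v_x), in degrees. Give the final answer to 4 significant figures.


t = sqrt(2*1.5190/9.81) = 0.556493 s
v_y = 9.81 * 0.556493 = 5.4592 m/s
angle = atan(5.4592 / 4.7360) = 49.06 deg


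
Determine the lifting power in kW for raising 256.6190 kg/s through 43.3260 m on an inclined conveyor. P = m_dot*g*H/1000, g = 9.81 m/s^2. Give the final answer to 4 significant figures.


P = 256.6190 * 9.81 * 43.3260 / 1000
P = 109.1 kW


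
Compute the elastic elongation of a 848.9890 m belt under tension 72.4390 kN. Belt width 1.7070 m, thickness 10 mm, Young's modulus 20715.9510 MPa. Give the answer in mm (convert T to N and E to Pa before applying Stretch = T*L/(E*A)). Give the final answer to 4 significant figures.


A = 1.7070 * 0.01 = 0.01707 m^2
Stretch = 72.4390*1000 * 848.9890 / (20715.9510e6 * 0.01707) * 1000
Stretch = 173.9 mm


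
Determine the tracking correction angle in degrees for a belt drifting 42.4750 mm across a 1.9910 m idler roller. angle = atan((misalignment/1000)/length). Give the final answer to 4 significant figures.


misalign_m = 42.4750 / 1000 = 0.042475 m
angle = atan(0.042475 / 1.9910)
angle = 1.222 deg


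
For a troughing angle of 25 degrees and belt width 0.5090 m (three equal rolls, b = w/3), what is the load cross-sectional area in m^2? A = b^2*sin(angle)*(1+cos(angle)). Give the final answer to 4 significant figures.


b = 0.5090/3 = 0.169667 m
A = 0.169667^2 * sin(25 deg) * (1 + cos(25 deg))
A = 0.02319 m^2


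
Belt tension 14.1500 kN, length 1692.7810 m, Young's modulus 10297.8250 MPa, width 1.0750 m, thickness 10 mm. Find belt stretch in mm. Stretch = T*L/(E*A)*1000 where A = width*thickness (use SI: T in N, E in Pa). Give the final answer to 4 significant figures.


A = 1.0750 * 0.01 = 0.01075 m^2
Stretch = 14.1500*1000 * 1692.7810 / (10297.8250e6 * 0.01075) * 1000
Stretch = 216.4 mm


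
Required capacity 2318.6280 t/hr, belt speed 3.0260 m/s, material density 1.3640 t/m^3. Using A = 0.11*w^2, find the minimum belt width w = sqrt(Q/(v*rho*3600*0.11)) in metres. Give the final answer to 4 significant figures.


A_req = 2318.6280 / (3.0260 * 1.3640 * 3600) = 0.156043 m^2
w = sqrt(0.156043 / 0.11)
w = 1.191 m


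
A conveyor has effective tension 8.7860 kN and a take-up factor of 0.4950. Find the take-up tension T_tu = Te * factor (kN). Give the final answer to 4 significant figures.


T_tu = 8.7860 * 0.4950
T_tu = 4.349 kN


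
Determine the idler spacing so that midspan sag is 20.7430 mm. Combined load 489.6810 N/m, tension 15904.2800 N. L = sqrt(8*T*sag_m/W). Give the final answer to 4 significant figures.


sag = 20.7430/1000 = 0.020743 m
L = sqrt(8 * 15904.2800 * 0.020743 / 489.6810)
L = 2.322 m


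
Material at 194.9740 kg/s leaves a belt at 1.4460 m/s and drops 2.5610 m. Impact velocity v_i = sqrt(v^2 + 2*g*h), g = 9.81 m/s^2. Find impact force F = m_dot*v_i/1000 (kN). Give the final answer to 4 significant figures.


v_i = sqrt(1.4460^2 + 2*9.81*2.5610) = 7.23448 m/s
F = 194.9740 * 7.23448 / 1000
F = 1.411 kN


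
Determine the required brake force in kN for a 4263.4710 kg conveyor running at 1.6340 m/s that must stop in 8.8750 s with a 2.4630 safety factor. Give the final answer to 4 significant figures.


F = 4263.4710 * 1.6340 / 8.8750 * 2.4630 / 1000
F = 1.933 kN


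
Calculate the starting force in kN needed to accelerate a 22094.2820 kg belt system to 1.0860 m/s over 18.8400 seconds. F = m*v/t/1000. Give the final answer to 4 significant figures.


F = 22094.2820 * 1.0860 / 18.8400 / 1000
F = 1.274 kN


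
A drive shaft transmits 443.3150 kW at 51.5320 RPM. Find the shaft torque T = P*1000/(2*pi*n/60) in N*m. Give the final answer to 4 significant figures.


omega = 2*pi*51.5320/60 = 5.39642 rad/s
T = 443.3150*1000 / 5.39642
T = 82150 N*m


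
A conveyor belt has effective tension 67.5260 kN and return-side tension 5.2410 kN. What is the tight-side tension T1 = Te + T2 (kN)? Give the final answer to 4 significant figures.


T1 = Te + T2 = 67.5260 + 5.2410
T1 = 72.77 kN


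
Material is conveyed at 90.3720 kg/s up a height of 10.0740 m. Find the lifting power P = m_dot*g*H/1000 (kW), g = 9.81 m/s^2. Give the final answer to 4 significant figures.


P = 90.3720 * 9.81 * 10.0740 / 1000
P = 8.931 kW


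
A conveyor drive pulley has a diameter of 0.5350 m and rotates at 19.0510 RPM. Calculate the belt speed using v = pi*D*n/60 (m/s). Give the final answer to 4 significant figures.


v = pi * 0.5350 * 19.0510 / 60
v = 0.5337 m/s


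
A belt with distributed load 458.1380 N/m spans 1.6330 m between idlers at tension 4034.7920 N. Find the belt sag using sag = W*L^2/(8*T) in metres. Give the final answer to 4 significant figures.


sag = 458.1380 * 1.6330^2 / (8 * 4034.7920)
sag = 0.03785 m


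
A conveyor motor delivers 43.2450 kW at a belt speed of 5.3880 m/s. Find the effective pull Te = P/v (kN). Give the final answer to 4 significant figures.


Te = P / v = 43.2450 / 5.3880
Te = 8.026 kN


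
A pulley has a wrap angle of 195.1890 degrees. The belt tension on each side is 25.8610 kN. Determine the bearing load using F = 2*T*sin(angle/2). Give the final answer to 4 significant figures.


F = 2 * 25.8610 * sin(195.1890/2 deg)
F = 51.27 kN


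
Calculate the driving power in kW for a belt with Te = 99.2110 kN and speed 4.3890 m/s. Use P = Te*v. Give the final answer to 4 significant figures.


P = Te * v = 99.2110 * 4.3890
P = 435.4 kW


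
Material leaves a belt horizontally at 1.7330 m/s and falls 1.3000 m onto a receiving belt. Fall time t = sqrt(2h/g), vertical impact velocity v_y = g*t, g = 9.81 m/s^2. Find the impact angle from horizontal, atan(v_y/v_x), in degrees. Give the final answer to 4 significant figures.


t = sqrt(2*1.3000/9.81) = 0.514816 s
v_y = 9.81 * 0.514816 = 5.05034 m/s
angle = atan(5.05034 / 1.7330) = 71.06 deg


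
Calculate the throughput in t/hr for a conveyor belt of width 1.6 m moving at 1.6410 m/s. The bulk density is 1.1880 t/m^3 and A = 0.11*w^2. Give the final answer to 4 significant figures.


A = 0.11 * 1.6^2 = 0.2816 m^2
C = 0.2816 * 1.6410 * 1.1880 * 3600
C = 1976 t/hr


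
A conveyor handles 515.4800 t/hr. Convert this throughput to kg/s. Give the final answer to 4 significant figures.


m_dot = 515.4800 * 1000 / 3600
m_dot = 143.2 kg/s


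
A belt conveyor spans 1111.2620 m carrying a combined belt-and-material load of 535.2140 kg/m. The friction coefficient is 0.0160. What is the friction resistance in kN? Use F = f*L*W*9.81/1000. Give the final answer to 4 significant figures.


F = 0.0160 * 1111.2620 * 535.2140 * 9.81 / 1000
F = 93.35 kN


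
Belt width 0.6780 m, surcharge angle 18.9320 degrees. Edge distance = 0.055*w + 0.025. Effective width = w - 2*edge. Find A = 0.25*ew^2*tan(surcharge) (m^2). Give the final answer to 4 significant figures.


edge = 0.055*0.6780 + 0.025 = 0.06229 m
ew = 0.6780 - 2*0.06229 = 0.55342 m
A = 0.25 * 0.55342^2 * tan(18.9320 deg)
A = 0.02626 m^2


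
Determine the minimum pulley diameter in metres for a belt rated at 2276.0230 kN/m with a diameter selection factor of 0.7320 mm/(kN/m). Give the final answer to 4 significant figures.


D = 2276.0230 * 0.7320 / 1000
D = 1.666 m


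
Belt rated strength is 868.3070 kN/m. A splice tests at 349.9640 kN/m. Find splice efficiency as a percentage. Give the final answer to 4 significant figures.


Eff = 349.9640 / 868.3070 * 100
Eff = 40.30 %


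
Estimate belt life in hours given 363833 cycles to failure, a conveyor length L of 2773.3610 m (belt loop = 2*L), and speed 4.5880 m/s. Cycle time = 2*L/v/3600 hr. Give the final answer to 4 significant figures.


cycle_time = 2 * 2773.3610 / 4.5880 / 3600 = 0.335823 hr
life = 363833 * 0.335823 = 122200 hours


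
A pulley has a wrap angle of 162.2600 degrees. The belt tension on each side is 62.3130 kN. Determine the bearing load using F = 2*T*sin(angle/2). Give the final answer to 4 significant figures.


F = 2 * 62.3130 * sin(162.2600/2 deg)
F = 123.1 kN


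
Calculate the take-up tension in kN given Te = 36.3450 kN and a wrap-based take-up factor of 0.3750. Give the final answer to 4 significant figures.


T_tu = 36.3450 * 0.3750
T_tu = 13.63 kN


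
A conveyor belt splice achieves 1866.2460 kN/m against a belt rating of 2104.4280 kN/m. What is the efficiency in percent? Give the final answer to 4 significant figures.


Eff = 1866.2460 / 2104.4280 * 100
Eff = 88.68 %


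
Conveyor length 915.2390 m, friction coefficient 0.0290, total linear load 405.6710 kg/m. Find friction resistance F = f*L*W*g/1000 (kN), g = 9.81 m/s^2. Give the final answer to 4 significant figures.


F = 0.0290 * 915.2390 * 405.6710 * 9.81 / 1000
F = 105.6 kN


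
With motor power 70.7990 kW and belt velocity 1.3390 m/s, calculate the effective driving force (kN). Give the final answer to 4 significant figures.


Te = P / v = 70.7990 / 1.3390
Te = 52.87 kN


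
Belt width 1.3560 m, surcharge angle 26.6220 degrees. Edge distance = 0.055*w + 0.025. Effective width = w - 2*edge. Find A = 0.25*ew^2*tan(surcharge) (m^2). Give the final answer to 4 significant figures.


edge = 0.055*1.3560 + 0.025 = 0.09958 m
ew = 1.3560 - 2*0.09958 = 1.15684 m
A = 0.25 * 1.15684^2 * tan(26.6220 deg)
A = 0.1677 m^2


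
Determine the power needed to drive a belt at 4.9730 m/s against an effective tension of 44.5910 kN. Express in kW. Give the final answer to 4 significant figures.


P = Te * v = 44.5910 * 4.9730
P = 221.8 kW


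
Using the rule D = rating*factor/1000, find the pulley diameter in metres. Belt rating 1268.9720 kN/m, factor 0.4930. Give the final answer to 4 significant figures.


D = 1268.9720 * 0.4930 / 1000
D = 0.6256 m


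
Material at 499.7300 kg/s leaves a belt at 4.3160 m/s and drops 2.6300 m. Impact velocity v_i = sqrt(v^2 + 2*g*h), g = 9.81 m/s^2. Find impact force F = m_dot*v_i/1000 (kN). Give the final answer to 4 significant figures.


v_i = sqrt(4.3160^2 + 2*9.81*2.6300) = 8.38024 m/s
F = 499.7300 * 8.38024 / 1000
F = 4.188 kN


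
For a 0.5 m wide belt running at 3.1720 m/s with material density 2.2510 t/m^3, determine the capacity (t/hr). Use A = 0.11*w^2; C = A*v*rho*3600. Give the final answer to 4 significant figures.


A = 0.11 * 0.5^2 = 0.0275 m^2
C = 0.0275 * 3.1720 * 2.2510 * 3600
C = 706.9 t/hr


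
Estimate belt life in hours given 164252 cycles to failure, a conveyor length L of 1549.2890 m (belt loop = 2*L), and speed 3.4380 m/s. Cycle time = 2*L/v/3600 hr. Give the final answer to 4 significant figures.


cycle_time = 2 * 1549.2890 / 3.4380 / 3600 = 0.250354 hr
life = 164252 * 0.250354 = 41120 hours


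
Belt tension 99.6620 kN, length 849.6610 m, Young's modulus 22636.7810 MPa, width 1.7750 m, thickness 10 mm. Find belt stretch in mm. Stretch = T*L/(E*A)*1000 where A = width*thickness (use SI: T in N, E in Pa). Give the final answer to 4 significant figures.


A = 1.7750 * 0.01 = 0.01775 m^2
Stretch = 99.6620*1000 * 849.6610 / (22636.7810e6 * 0.01775) * 1000
Stretch = 210.7 mm


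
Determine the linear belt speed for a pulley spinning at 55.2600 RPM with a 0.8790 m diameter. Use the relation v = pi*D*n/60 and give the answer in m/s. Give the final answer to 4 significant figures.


v = pi * 0.8790 * 55.2600 / 60
v = 2.543 m/s


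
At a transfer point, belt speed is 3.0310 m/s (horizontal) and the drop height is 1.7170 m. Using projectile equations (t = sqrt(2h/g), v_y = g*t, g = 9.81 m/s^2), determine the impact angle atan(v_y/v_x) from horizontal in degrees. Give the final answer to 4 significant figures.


t = sqrt(2*1.7170/9.81) = 0.591651 s
v_y = 9.81 * 0.591651 = 5.8041 m/s
angle = atan(5.8041 / 3.0310) = 62.43 deg


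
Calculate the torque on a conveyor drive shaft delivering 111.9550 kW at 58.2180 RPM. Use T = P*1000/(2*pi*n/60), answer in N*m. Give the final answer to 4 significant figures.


omega = 2*pi*58.2180/60 = 6.09657 rad/s
T = 111.9550*1000 / 6.09657
T = 18360 N*m


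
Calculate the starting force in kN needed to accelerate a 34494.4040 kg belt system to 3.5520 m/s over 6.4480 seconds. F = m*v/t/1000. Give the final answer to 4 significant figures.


F = 34494.4040 * 3.5520 / 6.4480 / 1000
F = 19.00 kN


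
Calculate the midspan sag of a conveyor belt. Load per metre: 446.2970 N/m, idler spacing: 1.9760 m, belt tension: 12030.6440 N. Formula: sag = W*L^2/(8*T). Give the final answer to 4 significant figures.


sag = 446.2970 * 1.9760^2 / (8 * 12030.6440)
sag = 0.01811 m


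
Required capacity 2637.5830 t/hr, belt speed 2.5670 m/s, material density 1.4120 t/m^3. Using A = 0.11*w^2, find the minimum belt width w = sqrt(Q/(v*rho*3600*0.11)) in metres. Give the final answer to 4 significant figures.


A_req = 2637.5830 / (2.5670 * 1.4120 * 3600) = 0.202136 m^2
w = sqrt(0.202136 / 0.11)
w = 1.356 m


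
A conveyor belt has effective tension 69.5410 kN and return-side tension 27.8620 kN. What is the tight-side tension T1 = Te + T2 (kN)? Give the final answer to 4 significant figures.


T1 = Te + T2 = 69.5410 + 27.8620
T1 = 97.40 kN


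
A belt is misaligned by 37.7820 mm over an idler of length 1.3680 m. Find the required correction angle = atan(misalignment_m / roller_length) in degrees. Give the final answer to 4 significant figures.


misalign_m = 37.7820 / 1000 = 0.037782 m
angle = atan(0.037782 / 1.3680)
angle = 1.582 deg


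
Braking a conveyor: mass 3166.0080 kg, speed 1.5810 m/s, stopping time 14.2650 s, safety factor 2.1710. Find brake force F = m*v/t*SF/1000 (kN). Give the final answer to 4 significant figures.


F = 3166.0080 * 1.5810 / 14.2650 * 2.1710 / 1000
F = 0.7618 kN


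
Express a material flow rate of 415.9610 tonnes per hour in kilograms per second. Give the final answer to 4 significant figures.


m_dot = 415.9610 * 1000 / 3600
m_dot = 115.5 kg/s


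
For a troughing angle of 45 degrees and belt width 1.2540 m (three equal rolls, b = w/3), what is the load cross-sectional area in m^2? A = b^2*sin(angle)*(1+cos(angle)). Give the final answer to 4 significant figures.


b = 1.2540/3 = 0.418 m
A = 0.418^2 * sin(45 deg) * (1 + cos(45 deg))
A = 0.2109 m^2


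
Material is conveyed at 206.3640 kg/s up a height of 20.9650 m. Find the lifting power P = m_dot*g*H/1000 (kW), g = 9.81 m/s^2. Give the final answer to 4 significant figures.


P = 206.3640 * 9.81 * 20.9650 / 1000
P = 42.44 kW


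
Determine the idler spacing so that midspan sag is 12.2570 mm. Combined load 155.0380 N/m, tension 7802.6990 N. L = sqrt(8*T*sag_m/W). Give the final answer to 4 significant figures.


sag = 12.2570/1000 = 0.012257 m
L = sqrt(8 * 7802.6990 * 0.012257 / 155.0380)
L = 2.221 m


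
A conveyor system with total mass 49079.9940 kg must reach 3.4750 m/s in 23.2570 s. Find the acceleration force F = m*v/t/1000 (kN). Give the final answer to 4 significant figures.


F = 49079.9940 * 3.4750 / 23.2570 / 1000
F = 7.333 kN


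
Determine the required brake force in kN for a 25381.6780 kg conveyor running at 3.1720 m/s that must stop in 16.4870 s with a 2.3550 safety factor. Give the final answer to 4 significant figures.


F = 25381.6780 * 3.1720 / 16.4870 * 2.3550 / 1000
F = 11.50 kN


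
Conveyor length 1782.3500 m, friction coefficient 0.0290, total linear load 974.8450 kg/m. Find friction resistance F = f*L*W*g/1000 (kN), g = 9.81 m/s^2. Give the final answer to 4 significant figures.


F = 0.0290 * 1782.3500 * 974.8450 * 9.81 / 1000
F = 494.3 kN


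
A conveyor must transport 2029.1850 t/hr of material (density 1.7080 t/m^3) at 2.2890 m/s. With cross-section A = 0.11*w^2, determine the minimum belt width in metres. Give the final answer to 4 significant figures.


A_req = 2029.1850 / (2.2890 * 1.7080 * 3600) = 0.144174 m^2
w = sqrt(0.144174 / 0.11)
w = 1.145 m


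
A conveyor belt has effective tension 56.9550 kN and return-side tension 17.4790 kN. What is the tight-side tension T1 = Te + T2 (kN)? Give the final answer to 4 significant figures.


T1 = Te + T2 = 56.9550 + 17.4790
T1 = 74.43 kN


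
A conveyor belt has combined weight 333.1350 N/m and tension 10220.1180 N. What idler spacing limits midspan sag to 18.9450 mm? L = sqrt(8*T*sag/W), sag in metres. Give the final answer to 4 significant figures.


sag = 18.9450/1000 = 0.018945 m
L = sqrt(8 * 10220.1180 * 0.018945 / 333.1350)
L = 2.156 m


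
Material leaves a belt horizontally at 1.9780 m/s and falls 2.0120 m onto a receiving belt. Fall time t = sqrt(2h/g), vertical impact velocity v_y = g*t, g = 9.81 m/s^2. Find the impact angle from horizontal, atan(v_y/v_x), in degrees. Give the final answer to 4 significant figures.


t = sqrt(2*2.0120/9.81) = 0.640464 s
v_y = 9.81 * 0.640464 = 6.28295 m/s
angle = atan(6.28295 / 1.9780) = 72.52 deg


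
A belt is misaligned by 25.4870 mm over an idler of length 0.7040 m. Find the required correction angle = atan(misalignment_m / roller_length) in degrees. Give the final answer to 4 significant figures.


misalign_m = 25.4870 / 1000 = 0.025487 m
angle = atan(0.025487 / 0.7040)
angle = 2.073 deg


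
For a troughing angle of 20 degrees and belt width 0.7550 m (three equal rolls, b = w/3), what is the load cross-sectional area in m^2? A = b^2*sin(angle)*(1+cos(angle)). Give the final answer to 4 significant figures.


b = 0.7550/3 = 0.251667 m
A = 0.251667^2 * sin(20 deg) * (1 + cos(20 deg))
A = 0.04202 m^2


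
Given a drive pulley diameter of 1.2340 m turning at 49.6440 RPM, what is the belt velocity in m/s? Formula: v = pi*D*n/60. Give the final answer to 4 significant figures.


v = pi * 1.2340 * 49.6440 / 60
v = 3.208 m/s


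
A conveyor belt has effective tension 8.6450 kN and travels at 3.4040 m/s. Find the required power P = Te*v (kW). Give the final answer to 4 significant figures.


P = Te * v = 8.6450 * 3.4040
P = 29.43 kW


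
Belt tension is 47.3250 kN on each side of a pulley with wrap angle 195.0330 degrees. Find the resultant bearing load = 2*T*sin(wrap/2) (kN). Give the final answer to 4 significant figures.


F = 2 * 47.3250 * sin(195.0330/2 deg)
F = 93.84 kN


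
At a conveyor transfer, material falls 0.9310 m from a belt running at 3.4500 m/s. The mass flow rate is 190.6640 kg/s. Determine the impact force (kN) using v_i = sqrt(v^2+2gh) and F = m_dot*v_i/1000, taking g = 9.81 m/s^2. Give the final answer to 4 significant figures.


v_i = sqrt(3.4500^2 + 2*9.81*0.9310) = 5.49261 m/s
F = 190.6640 * 5.49261 / 1000
F = 1.047 kN


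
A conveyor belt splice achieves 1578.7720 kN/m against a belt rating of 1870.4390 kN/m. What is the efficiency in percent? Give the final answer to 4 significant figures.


Eff = 1578.7720 / 1870.4390 * 100
Eff = 84.41 %


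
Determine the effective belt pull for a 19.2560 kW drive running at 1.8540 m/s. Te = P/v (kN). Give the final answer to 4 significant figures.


Te = P / v = 19.2560 / 1.8540
Te = 10.39 kN


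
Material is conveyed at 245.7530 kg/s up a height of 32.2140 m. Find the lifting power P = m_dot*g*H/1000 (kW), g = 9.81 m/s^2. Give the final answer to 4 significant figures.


P = 245.7530 * 9.81 * 32.2140 / 1000
P = 77.66 kW


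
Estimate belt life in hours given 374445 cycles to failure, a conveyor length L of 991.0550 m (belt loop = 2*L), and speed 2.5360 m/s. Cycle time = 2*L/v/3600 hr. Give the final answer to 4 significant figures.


cycle_time = 2 * 991.0550 / 2.5360 / 3600 = 0.217108 hr
life = 374445 * 0.217108 = 81300 hours


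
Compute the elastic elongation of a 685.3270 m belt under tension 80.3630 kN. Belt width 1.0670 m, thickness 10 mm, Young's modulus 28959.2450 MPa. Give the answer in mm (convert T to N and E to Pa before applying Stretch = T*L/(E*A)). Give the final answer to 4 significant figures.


A = 1.0670 * 0.01 = 0.01067 m^2
Stretch = 80.3630*1000 * 685.3270 / (28959.2450e6 * 0.01067) * 1000
Stretch = 178.2 mm


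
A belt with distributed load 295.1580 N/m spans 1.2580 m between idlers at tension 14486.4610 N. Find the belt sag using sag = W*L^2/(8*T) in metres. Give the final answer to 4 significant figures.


sag = 295.1580 * 1.2580^2 / (8 * 14486.4610)
sag = 0.004031 m


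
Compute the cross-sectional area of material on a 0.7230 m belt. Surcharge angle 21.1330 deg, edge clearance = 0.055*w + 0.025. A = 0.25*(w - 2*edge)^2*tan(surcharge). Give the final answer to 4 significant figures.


edge = 0.055*0.7230 + 0.025 = 0.064765 m
ew = 0.7230 - 2*0.064765 = 0.59347 m
A = 0.25 * 0.59347^2 * tan(21.1330 deg)
A = 0.03403 m^2


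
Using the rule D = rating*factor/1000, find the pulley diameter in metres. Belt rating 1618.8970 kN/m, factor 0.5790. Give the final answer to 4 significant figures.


D = 1618.8970 * 0.5790 / 1000
D = 0.9373 m


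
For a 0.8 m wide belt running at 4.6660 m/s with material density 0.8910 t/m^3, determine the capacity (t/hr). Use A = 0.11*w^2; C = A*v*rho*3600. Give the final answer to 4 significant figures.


A = 0.11 * 0.8^2 = 0.0704 m^2
C = 0.0704 * 4.6660 * 0.8910 * 3600
C = 1054 t/hr


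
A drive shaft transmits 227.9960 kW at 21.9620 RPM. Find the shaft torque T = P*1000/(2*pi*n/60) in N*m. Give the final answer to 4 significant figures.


omega = 2*pi*21.9620/60 = 2.29986 rad/s
T = 227.9960*1000 / 2.29986
T = 99130 N*m


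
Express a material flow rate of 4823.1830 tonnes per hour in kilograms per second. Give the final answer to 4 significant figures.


m_dot = 4823.1830 * 1000 / 3600
m_dot = 1340 kg/s


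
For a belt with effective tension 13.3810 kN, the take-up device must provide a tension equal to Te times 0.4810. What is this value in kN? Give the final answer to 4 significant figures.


T_tu = 13.3810 * 0.4810
T_tu = 6.436 kN


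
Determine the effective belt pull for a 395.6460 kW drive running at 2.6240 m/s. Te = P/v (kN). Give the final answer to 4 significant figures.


Te = P / v = 395.6460 / 2.6240
Te = 150.8 kN


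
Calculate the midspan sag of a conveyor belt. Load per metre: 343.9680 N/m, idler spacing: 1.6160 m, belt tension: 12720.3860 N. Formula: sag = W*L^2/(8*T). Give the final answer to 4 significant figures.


sag = 343.9680 * 1.6160^2 / (8 * 12720.3860)
sag = 0.008827 m


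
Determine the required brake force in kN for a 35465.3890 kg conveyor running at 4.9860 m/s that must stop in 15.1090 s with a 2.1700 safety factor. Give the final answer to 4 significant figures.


F = 35465.3890 * 4.9860 / 15.1090 * 2.1700 / 1000
F = 25.40 kN


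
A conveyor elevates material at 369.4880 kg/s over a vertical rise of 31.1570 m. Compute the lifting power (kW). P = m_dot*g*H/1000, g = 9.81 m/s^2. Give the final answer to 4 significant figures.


P = 369.4880 * 9.81 * 31.1570 / 1000
P = 112.9 kW


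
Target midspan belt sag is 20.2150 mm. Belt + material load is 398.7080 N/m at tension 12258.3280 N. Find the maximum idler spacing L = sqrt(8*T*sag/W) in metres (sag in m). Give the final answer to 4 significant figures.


sag = 20.2150/1000 = 0.020215 m
L = sqrt(8 * 12258.3280 * 0.020215 / 398.7080)
L = 2.230 m


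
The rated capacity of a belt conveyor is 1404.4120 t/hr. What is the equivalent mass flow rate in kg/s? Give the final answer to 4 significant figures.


m_dot = 1404.4120 * 1000 / 3600
m_dot = 390.1 kg/s


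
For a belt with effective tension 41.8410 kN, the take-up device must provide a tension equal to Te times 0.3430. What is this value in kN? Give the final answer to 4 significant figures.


T_tu = 41.8410 * 0.3430
T_tu = 14.35 kN


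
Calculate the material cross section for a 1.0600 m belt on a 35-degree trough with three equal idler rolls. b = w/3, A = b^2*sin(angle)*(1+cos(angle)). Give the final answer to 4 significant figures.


b = 1.0600/3 = 0.353333 m
A = 0.353333^2 * sin(35 deg) * (1 + cos(35 deg))
A = 0.1303 m^2


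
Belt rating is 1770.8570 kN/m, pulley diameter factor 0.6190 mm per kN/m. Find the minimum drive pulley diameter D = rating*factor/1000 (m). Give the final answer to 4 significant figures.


D = 1770.8570 * 0.6190 / 1000
D = 1.096 m


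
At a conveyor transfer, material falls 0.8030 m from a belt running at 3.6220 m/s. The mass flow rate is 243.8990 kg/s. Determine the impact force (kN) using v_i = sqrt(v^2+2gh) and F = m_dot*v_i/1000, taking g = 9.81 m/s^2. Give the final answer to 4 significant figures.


v_i = sqrt(3.6220^2 + 2*9.81*0.8030) = 5.37343 m/s
F = 243.8990 * 5.37343 / 1000
F = 1.311 kN


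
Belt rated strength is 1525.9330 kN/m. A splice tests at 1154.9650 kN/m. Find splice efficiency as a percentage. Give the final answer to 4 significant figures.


Eff = 1154.9650 / 1525.9330 * 100
Eff = 75.69 %


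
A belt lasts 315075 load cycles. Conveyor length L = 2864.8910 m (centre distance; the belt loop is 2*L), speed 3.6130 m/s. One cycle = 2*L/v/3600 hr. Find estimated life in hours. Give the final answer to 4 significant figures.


cycle_time = 2 * 2864.8910 / 3.6130 / 3600 = 0.440522 hr
life = 315075 * 0.440522 = 138800 hours


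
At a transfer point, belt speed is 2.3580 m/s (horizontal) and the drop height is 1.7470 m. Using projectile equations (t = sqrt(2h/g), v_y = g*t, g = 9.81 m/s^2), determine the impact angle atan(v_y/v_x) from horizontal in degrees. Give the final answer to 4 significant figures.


t = sqrt(2*1.7470/9.81) = 0.596797 s
v_y = 9.81 * 0.596797 = 5.85458 m/s
angle = atan(5.85458 / 2.3580) = 68.06 deg


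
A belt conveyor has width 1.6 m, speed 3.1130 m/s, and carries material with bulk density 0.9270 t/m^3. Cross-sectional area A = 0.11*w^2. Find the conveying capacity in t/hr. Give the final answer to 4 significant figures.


A = 0.11 * 1.6^2 = 0.2816 m^2
C = 0.2816 * 3.1130 * 0.9270 * 3600
C = 2925 t/hr


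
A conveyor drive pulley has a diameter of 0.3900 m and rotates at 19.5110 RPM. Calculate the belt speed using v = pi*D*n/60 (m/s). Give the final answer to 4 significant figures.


v = pi * 0.3900 * 19.5110 / 60
v = 0.3984 m/s


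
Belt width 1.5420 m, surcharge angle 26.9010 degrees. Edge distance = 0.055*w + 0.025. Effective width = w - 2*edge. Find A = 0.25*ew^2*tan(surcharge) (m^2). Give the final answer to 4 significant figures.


edge = 0.055*1.5420 + 0.025 = 0.10981 m
ew = 1.5420 - 2*0.10981 = 1.32238 m
A = 0.25 * 1.32238^2 * tan(26.9010 deg)
A = 0.2218 m^2


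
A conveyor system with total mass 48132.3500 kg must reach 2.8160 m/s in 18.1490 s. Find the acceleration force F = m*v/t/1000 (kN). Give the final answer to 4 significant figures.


F = 48132.3500 * 2.8160 / 18.1490 / 1000
F = 7.468 kN


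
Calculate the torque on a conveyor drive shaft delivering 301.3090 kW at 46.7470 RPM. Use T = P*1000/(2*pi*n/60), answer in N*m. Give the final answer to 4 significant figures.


omega = 2*pi*46.7470/60 = 4.89533 rad/s
T = 301.3090*1000 / 4.89533
T = 61550 N*m


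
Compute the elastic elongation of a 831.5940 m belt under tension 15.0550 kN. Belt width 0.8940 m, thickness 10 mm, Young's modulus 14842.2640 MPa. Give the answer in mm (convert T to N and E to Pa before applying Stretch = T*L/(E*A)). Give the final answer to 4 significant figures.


A = 0.8940 * 0.01 = 0.00894 m^2
Stretch = 15.0550*1000 * 831.5940 / (14842.2640e6 * 0.00894) * 1000
Stretch = 94.35 mm


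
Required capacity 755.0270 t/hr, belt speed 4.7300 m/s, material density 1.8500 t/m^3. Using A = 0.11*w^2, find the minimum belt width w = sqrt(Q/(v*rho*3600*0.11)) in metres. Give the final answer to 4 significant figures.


A_req = 755.0270 / (4.7300 * 1.8500 * 3600) = 0.0239677 m^2
w = sqrt(0.0239677 / 0.11)
w = 0.4668 m


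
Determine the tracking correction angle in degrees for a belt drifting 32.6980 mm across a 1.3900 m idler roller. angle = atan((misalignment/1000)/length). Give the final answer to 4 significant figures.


misalign_m = 32.6980 / 1000 = 0.032698 m
angle = atan(0.032698 / 1.3900)
angle = 1.348 deg


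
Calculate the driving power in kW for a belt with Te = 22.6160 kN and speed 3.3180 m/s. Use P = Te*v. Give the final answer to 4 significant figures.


P = Te * v = 22.6160 * 3.3180
P = 75.04 kW


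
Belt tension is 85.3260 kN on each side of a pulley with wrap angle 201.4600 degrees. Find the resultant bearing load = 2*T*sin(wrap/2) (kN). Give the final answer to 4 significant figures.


F = 2 * 85.3260 * sin(201.4600/2 deg)
F = 167.7 kN


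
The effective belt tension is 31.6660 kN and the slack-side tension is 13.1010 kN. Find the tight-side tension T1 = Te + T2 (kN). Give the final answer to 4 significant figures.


T1 = Te + T2 = 31.6660 + 13.1010
T1 = 44.77 kN


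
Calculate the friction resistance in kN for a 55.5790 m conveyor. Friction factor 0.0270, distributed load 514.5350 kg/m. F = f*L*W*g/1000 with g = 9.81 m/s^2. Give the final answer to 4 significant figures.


F = 0.0270 * 55.5790 * 514.5350 * 9.81 / 1000
F = 7.575 kN


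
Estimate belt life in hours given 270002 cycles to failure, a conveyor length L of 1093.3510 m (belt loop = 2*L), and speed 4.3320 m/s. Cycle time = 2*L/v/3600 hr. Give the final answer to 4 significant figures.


cycle_time = 2 * 1093.3510 / 4.3320 / 3600 = 0.140216 hr
life = 270002 * 0.140216 = 37860 hours


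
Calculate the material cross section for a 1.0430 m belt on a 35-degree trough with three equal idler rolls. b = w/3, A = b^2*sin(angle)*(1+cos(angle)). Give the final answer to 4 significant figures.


b = 1.0430/3 = 0.347667 m
A = 0.347667^2 * sin(35 deg) * (1 + cos(35 deg))
A = 0.1261 m^2


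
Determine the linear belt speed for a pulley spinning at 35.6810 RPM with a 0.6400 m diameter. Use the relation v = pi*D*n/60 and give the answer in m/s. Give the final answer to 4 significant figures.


v = pi * 0.6400 * 35.6810 / 60
v = 1.196 m/s


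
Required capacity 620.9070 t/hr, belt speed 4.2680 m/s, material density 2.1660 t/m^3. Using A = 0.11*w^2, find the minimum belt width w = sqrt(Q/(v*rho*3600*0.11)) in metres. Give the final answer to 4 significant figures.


A_req = 620.9070 / (4.2680 * 2.1660 * 3600) = 0.018657 m^2
w = sqrt(0.018657 / 0.11)
w = 0.4118 m


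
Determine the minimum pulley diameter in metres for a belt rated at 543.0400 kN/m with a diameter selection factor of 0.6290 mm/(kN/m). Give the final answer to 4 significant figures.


D = 543.0400 * 0.6290 / 1000
D = 0.3416 m


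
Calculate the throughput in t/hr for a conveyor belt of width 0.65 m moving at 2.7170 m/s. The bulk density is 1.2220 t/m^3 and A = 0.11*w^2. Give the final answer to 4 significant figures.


A = 0.11 * 0.65^2 = 0.046475 m^2
C = 0.046475 * 2.7170 * 1.2220 * 3600
C = 555.5 t/hr


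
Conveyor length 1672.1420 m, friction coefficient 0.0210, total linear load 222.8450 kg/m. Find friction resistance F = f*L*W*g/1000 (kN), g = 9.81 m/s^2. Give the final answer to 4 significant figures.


F = 0.0210 * 1672.1420 * 222.8450 * 9.81 / 1000
F = 76.77 kN


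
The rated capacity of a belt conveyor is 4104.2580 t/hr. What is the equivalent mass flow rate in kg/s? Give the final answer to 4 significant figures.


m_dot = 4104.2580 * 1000 / 3600
m_dot = 1140 kg/s


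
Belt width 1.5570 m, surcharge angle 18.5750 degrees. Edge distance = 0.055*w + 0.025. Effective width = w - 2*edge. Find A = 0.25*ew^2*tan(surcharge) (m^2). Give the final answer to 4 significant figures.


edge = 0.055*1.5570 + 0.025 = 0.110635 m
ew = 1.5570 - 2*0.110635 = 1.33573 m
A = 0.25 * 1.33573^2 * tan(18.5750 deg)
A = 0.1499 m^2


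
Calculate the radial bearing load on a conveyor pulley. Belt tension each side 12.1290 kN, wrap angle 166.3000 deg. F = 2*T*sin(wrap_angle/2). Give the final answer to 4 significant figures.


F = 2 * 12.1290 * sin(166.3000/2 deg)
F = 24.08 kN


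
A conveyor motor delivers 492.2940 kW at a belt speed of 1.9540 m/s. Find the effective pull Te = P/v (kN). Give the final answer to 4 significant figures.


Te = P / v = 492.2940 / 1.9540
Te = 251.9 kN


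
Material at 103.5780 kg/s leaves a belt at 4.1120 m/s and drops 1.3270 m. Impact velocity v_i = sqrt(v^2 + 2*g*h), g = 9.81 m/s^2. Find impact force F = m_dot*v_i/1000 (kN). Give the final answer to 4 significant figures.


v_i = sqrt(4.1120^2 + 2*9.81*1.3270) = 6.55319 m/s
F = 103.5780 * 6.55319 / 1000
F = 0.6788 kN


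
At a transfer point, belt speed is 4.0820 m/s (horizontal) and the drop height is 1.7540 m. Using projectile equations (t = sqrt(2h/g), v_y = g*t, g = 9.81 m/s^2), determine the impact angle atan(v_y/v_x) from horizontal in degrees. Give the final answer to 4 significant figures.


t = sqrt(2*1.7540/9.81) = 0.597992 s
v_y = 9.81 * 0.597992 = 5.8663 m/s
angle = atan(5.8663 / 4.0820) = 55.17 deg


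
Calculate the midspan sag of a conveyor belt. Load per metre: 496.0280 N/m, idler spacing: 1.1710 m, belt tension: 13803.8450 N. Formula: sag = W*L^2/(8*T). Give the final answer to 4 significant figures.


sag = 496.0280 * 1.1710^2 / (8 * 13803.8450)
sag = 0.006159 m


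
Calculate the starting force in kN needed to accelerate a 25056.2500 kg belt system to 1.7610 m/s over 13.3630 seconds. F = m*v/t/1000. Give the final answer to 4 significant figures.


F = 25056.2500 * 1.7610 / 13.3630 / 1000
F = 3.302 kN


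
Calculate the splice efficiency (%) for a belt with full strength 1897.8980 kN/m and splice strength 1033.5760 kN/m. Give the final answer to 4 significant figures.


Eff = 1033.5760 / 1897.8980 * 100
Eff = 54.46 %


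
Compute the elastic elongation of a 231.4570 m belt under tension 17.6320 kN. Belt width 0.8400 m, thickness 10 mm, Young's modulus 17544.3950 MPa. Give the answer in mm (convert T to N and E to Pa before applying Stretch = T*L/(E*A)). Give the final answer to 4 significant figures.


A = 0.8400 * 0.01 = 0.00840 m^2
Stretch = 17.6320*1000 * 231.4570 / (17544.3950e6 * 0.00840) * 1000
Stretch = 27.69 mm


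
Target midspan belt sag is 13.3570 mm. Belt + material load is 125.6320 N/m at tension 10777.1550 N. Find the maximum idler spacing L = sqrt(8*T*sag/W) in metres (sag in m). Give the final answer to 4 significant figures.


sag = 13.3570/1000 = 0.013357 m
L = sqrt(8 * 10777.1550 * 0.013357 / 125.6320)
L = 3.028 m


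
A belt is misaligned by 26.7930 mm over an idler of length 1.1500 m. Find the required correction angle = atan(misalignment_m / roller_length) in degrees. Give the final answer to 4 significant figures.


misalign_m = 26.7930 / 1000 = 0.026793 m
angle = atan(0.026793 / 1.1500)
angle = 1.335 deg


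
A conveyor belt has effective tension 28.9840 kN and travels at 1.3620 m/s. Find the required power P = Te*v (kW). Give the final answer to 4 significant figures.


P = Te * v = 28.9840 * 1.3620
P = 39.48 kW


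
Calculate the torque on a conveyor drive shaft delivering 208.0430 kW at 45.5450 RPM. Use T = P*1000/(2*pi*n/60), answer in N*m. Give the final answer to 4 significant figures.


omega = 2*pi*45.5450/60 = 4.76946 rad/s
T = 208.0430*1000 / 4.76946
T = 43620 N*m


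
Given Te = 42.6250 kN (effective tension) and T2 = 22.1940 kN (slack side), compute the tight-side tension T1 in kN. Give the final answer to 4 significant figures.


T1 = Te + T2 = 42.6250 + 22.1940
T1 = 64.82 kN


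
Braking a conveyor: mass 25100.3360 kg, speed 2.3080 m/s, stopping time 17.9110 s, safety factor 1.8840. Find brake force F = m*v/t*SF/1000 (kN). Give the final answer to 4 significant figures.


F = 25100.3360 * 2.3080 / 17.9110 * 1.8840 / 1000
F = 6.094 kN


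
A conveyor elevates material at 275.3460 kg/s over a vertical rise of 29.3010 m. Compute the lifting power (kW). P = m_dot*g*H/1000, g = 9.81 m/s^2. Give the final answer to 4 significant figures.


P = 275.3460 * 9.81 * 29.3010 / 1000
P = 79.15 kW


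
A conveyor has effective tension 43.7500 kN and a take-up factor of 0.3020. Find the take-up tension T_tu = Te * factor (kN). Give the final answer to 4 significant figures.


T_tu = 43.7500 * 0.3020
T_tu = 13.21 kN


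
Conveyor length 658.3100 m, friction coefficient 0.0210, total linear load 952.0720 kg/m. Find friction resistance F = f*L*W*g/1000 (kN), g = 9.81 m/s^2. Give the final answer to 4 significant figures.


F = 0.0210 * 658.3100 * 952.0720 * 9.81 / 1000
F = 129.1 kN


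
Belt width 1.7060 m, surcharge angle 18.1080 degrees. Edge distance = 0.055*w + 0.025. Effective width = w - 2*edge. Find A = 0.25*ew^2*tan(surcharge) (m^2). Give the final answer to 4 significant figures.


edge = 0.055*1.7060 + 0.025 = 0.11883 m
ew = 1.7060 - 2*0.11883 = 1.46834 m
A = 0.25 * 1.46834^2 * tan(18.1080 deg)
A = 0.1763 m^2


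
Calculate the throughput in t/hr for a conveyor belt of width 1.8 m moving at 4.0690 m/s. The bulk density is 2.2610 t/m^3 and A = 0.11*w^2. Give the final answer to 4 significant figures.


A = 0.11 * 1.8^2 = 0.3564 m^2
C = 0.3564 * 4.0690 * 2.2610 * 3600
C = 11800 t/hr


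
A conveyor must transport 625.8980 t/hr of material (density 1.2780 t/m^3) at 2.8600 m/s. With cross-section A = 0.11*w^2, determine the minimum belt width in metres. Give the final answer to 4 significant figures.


A_req = 625.8980 / (2.8600 * 1.2780 * 3600) = 0.0475668 m^2
w = sqrt(0.0475668 / 0.11)
w = 0.6576 m


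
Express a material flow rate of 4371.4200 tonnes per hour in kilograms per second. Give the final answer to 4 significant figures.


m_dot = 4371.4200 * 1000 / 3600
m_dot = 1214 kg/s


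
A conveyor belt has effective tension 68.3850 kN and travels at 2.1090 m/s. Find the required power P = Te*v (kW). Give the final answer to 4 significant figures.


P = Te * v = 68.3850 * 2.1090
P = 144.2 kW


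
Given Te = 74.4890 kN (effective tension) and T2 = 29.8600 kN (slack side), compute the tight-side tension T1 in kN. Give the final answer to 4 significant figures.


T1 = Te + T2 = 74.4890 + 29.8600
T1 = 104.3 kN


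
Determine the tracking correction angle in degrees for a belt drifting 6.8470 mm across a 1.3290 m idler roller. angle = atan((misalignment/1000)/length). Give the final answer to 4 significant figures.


misalign_m = 6.8470 / 1000 = 0.006847 m
angle = atan(0.006847 / 1.3290)
angle = 0.2952 deg


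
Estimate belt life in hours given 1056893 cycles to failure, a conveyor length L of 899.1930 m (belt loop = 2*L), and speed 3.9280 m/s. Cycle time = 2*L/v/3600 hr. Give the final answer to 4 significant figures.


cycle_time = 2 * 899.1930 / 3.9280 / 3600 = 0.127177 hr
life = 1056893 * 0.127177 = 134400 hours


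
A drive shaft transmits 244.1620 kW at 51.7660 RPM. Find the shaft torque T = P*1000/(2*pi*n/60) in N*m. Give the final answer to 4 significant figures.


omega = 2*pi*51.7660/60 = 5.42092 rad/s
T = 244.1620*1000 / 5.42092
T = 45040 N*m


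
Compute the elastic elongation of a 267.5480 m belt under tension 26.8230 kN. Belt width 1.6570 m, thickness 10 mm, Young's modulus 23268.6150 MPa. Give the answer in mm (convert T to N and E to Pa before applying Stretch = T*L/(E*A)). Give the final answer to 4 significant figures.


A = 1.6570 * 0.01 = 0.01657 m^2
Stretch = 26.8230*1000 * 267.5480 / (23268.6150e6 * 0.01657) * 1000
Stretch = 18.61 mm
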